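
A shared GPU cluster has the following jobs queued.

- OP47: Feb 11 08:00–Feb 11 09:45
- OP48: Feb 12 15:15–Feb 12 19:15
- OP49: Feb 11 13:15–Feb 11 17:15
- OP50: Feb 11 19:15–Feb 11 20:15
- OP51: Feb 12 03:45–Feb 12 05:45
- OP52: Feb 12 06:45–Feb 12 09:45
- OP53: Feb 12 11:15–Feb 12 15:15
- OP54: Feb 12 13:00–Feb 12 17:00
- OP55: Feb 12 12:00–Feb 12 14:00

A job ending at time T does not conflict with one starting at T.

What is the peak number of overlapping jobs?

3

Sort all start/end points and keep a running count:
Feb 11 08:00 start OP47 → 1
Feb 11 09:45 end OP47 → 0
Feb 11 13:15 start OP49 → 1
Feb 11 17:15 end OP49 → 0
Feb 11 19:15 start OP50 → 1
Feb 11 20:15 end OP50 → 0
Feb 12 03:45 start OP51 → 1
Feb 12 05:45 end OP51 → 0
Feb 12 06:45 start OP52 → 1
Feb 12 09:45 end OP52 → 0
Feb 12 11:15 start OP53 → 1
Feb 12 12:00 start OP55 → 2
Feb 12 13:00 start OP54 → 3
Feb 12 14:00 end OP55 → 2
Feb 12 15:15 end OP53 → 1
Feb 12 15:15 start OP48 → 2
Feb 12 17:00 end OP54 → 1
Feb 12 19:15 end OP48 → 0
Peak is 3, at Feb 12 13:00 (OP53, OP54, OP55).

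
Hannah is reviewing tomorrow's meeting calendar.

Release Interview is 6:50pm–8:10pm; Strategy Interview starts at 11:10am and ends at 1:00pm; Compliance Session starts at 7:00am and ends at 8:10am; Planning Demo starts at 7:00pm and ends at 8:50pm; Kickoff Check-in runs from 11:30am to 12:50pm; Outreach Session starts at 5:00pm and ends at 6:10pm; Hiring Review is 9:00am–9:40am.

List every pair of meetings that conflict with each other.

Sorted by start: Compliance Session, Hiring Review, Strategy Interview, Kickoff Check-in, Outreach Session, Release Interview, Planning Demo.
Hiring Review starts after Compliance Session ends — done with Compliance Session.
Strategy Interview starts after Hiring Review ends — done with Hiring Review.
Kickoff Check-in starts before Strategy Interview ends → Strategy Interview and Kickoff Check-in overlap.
Outreach Session starts after Strategy Interview ends — done with Strategy Interview.
Outreach Session starts after Kickoff Check-in ends — done with Kickoff Check-in.
Release Interview starts after Outreach Session ends — done with Outreach Session.
Planning Demo starts before Release Interview ends → Release Interview and Planning Demo overlap.

Kickoff Check-in & Strategy Interview, Planning Demo & Release Interview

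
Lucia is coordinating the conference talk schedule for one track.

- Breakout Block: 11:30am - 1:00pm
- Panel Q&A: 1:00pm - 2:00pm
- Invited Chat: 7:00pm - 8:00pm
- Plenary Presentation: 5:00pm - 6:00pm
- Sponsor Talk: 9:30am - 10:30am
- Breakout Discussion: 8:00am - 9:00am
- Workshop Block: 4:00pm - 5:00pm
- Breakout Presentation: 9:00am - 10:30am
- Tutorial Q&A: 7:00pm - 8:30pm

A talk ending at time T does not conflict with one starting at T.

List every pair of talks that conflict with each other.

Check each pair: they overlap iff neither finishes before the other starts.
Sorted by start: Breakout Discussion, Breakout Presentation, Sponsor Talk, Breakout Block, Panel Q&A, Workshop Block, Plenary Presentation, Invited Chat, Tutorial Q&A.
Breakout Presentation starts exactly when Breakout Discussion ends (back-to-back, no overlap), so nothing later overlaps Breakout Discussion either.
Sponsor Talk starts before Breakout Presentation ends → Breakout Presentation and Sponsor Talk overlap.
Breakout Block starts after Breakout Presentation ends, so nothing later overlaps Breakout Presentation either.
Breakout Block starts after Sponsor Talk ends, so nothing later overlaps Sponsor Talk either.
Panel Q&A starts exactly when Breakout Block ends (back-to-back, no overlap), so nothing later overlaps Breakout Block either.
Workshop Block starts after Panel Q&A ends, so nothing later overlaps Panel Q&A either.
Plenary Presentation starts exactly when Workshop Block ends (back-to-back, no overlap), so nothing later overlaps Workshop Block either.
Invited Chat starts after Plenary Presentation ends, so nothing later overlaps Plenary Presentation either.
Tutorial Q&A starts before Invited Chat ends → Invited Chat and Tutorial Q&A overlap.

Breakout Presentation & Sponsor Talk, Invited Chat & Tutorial Q&A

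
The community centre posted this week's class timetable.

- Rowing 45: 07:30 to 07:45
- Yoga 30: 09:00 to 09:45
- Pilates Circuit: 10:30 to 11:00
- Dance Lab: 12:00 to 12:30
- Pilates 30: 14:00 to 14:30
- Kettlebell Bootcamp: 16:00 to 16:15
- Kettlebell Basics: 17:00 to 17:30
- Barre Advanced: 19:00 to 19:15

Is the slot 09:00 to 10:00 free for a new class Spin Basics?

Rowing 45: ends 07:45 at or before Spin Basics starts 09:00 → clear.
Yoga 30: starts 09:00 before Spin Basics ends 10:00, and ends 09:45 after Spin Basics starts 09:00 → overlap.
Pilates Circuit: starts 10:30 at or after Spin Basics ends 10:00 → clear.
Dance Lab: starts 12:00 at or after Spin Basics ends 10:00 → clear.
Pilates 30: starts 14:00 at or after Spin Basics ends 10:00 → clear.
Kettlebell Bootcamp: starts 16:00 at or after Spin Basics ends 10:00 → clear.
Kettlebell Basics: starts 17:00 at or after Spin Basics ends 10:00 → clear.
Barre Advanced: starts 19:00 at or after Spin Basics ends 10:00 → clear.
Spin Basics overlaps Yoga 30.

No — it overlaps Yoga 30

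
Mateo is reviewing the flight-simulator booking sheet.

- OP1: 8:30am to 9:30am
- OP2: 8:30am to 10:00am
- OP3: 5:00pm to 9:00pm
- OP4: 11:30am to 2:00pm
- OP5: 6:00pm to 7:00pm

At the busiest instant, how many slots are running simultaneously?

2

Walk through starts and ends in time order (an end at T is processed before a start at T):
8:30am start OP1 → 1
8:30am start OP2 → 2
9:30am end OP1 → 1
10:00am end OP2 → 0
11:30am start OP4 → 1
2:00pm end OP4 → 0
5:00pm start OP3 → 1
6:00pm start OP5 → 2
7:00pm end OP5 → 1
9:00pm end OP3 → 0
Peak is 2, at 8:30am (OP1, OP2).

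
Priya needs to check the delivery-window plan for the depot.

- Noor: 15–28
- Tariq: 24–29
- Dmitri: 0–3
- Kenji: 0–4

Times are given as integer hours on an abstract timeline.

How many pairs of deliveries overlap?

2

Sorted by start: Kenji, Dmitri, Noor, Tariq.
Dmitri starts before Kenji ends → Kenji and Dmitri overlap.
Noor starts after Kenji ends — done with Kenji.
Noor starts after Dmitri ends — done with Dmitri.
Tariq starts before Noor ends → Noor and Tariq overlap.
Overlapping pairs: Dmitri & Kenji, Noor & Tariq — 2 in total.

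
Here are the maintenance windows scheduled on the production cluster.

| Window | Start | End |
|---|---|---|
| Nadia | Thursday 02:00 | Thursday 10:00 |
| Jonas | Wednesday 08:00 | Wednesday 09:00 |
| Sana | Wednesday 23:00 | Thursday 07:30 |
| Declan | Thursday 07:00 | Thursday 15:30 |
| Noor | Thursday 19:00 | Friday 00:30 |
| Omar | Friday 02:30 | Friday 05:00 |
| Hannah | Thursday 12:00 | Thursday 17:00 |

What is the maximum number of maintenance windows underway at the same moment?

3

Sort all start/end points and keep a running count:
Wednesday 08:00 start Jonas → 1
Wednesday 09:00 end Jonas → 0
Wednesday 23:00 start Sana → 1
Thursday 02:00 start Nadia → 2
Thursday 07:00 start Declan → 3
Thursday 07:30 end Sana → 2
Thursday 10:00 end Nadia → 1
Thursday 12:00 start Hannah → 2
Thursday 15:30 end Declan → 1
Thursday 17:00 end Hannah → 0
Thursday 19:00 start Noor → 1
Friday 00:30 end Noor → 0
Friday 02:30 start Omar → 1
Friday 05:00 end Omar → 0
Peak is 3, at Thursday 07:00 (Declan, Nadia, Sana).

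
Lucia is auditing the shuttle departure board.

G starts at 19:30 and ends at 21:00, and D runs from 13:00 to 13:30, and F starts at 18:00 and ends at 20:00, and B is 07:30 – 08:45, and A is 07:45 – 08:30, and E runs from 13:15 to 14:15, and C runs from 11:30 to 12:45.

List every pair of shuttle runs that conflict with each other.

Sorted by start: B, A, C, D, E, F, G.
A starts before B ends → B and A overlap.
C starts after B ends, so B has no further overlaps.
C starts after A ends, so A has no further overlaps.
D starts after C ends, so C has no further overlaps.
E starts before D ends → D and E overlap.
F starts after D ends, so D has no further overlaps.
F starts after E ends, so E has no further overlaps.
G starts before F ends → F and G overlap.

A & B, D & E, F & G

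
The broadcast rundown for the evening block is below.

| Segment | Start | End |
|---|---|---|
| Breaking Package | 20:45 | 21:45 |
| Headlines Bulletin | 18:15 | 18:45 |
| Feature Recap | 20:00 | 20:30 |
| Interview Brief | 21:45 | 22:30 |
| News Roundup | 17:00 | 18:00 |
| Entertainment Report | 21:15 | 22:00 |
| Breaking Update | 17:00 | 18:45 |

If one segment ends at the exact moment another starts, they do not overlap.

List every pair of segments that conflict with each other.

Breaking Package & Entertainment Report, Breaking Update & Headlines Bulletin, Breaking Update & News Roundup, Entertainment Report & Interview Brief

Sorted by start: News Roundup, Breaking Update, Headlines Bulletin, Feature Recap, Breaking Package, Entertainment Report, Interview Brief.
Breaking Update starts before News Roundup ends → News Roundup and Breaking Update overlap.
Headlines Bulletin starts after News Roundup ends, so nothing later overlaps News Roundup either.
Headlines Bulletin starts before Breaking Update ends → Breaking Update and Headlines Bulletin overlap.
Feature Recap starts after Breaking Update ends, so nothing later overlaps Breaking Update either.
Feature Recap starts after Headlines Bulletin ends, so nothing later overlaps Headlines Bulletin either.
Breaking Package starts after Feature Recap ends, so nothing later overlaps Feature Recap either.
Entertainment Report starts before Breaking Package ends → Breaking Package and Entertainment Report overlap.
Interview Brief starts exactly when Breaking Package ends (back-to-back, no overlap).
Interview Brief starts before Entertainment Report ends → Entertainment Report and Interview Brief overlap.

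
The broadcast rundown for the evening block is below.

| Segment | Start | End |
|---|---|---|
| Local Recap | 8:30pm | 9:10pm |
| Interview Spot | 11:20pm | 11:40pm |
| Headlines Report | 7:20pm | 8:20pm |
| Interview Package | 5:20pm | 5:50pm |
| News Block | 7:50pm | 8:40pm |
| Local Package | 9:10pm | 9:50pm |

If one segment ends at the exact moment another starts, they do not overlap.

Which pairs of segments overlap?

Headlines Report & News Block, Local Recap & News Block

Sorted by start: Interview Package, Headlines Report, News Block, Local Recap, Local Package, Interview Spot.
Headlines Report starts after Interview Package ends; Interview Package is clear from here.
News Block starts before Headlines Report ends → Headlines Report and News Block overlap.
Local Recap starts after Headlines Report ends; Headlines Report is clear from here.
Local Recap starts before News Block ends → News Block and Local Recap overlap.
Local Package starts after News Block ends; News Block is clear from here.
Local Package starts exactly when Local Recap ends (back-to-back, no overlap); Local Recap is clear from here.
Interview Spot starts after Local Package ends.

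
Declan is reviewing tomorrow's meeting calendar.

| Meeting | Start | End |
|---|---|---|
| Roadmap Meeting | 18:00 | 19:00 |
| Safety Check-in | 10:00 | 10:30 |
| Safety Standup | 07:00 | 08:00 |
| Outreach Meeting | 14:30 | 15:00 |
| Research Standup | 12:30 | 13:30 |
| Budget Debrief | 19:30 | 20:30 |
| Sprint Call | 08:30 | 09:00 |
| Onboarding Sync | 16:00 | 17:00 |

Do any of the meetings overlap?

No

Sorted by start: Safety Standup, Sprint Call, Safety Check-in, Research Standup, Outreach Meeting, Onboarding Sync, Roadmap Meeting, Budget Debrief.
Sprint Call starts after Safety Standup ends, so Safety Standup has no further overlaps.
Safety Check-in starts after Sprint Call ends, so Sprint Call has no further overlaps.
Research Standup starts after Safety Check-in ends, so Safety Check-in has no further overlaps.
Outreach Meeting starts after Research Standup ends, so Research Standup has no further overlaps.
Onboarding Sync starts after Outreach Meeting ends, so Outreach Meeting has no further overlaps.
Roadmap Meeting starts after Onboarding Sync ends, so Onboarding Sync has no further overlaps.
Budget Debrief starts after Roadmap Meeting ends.
Every pair is clear; the schedule has no overlaps.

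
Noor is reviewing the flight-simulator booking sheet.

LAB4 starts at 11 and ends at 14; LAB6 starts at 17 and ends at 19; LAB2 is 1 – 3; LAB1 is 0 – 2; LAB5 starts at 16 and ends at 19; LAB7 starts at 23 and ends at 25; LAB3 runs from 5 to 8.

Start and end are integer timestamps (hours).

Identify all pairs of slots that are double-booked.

LAB1 & LAB2, LAB5 & LAB6

Sorted by start: LAB1, LAB2, LAB3, LAB4, LAB5, LAB6, LAB7.
LAB2 starts before LAB1 ends → LAB1 and LAB2 overlap.
LAB3 starts after LAB1 ends; LAB1 is clear from here.
LAB3 starts after LAB2 ends; LAB2 is clear from here.
LAB4 starts after LAB3 ends; LAB3 is clear from here.
LAB5 starts after LAB4 ends; LAB4 is clear from here.
LAB6 starts before LAB5 ends → LAB5 and LAB6 overlap.
LAB7 starts after LAB5 ends.
LAB7 starts after LAB6 ends.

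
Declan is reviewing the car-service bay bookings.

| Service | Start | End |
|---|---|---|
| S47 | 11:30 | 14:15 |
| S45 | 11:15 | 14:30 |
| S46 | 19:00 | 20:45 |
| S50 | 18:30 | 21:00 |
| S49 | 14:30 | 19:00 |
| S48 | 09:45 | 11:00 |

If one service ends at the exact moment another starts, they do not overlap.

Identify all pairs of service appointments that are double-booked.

S45 & S47, S46 & S50, S49 & S50

Sorted by start: S48, S45, S47, S49, S50, S46.
S45 starts after S48 ends; S48 is clear from here.
S47 starts before S45 ends → S45 and S47 overlap.
S49 starts exactly when S45 ends (back-to-back, no overlap); S45 is clear from here.
S49 starts after S47 ends; S47 is clear from here.
S50 starts before S49 ends → S49 and S50 overlap.
S46 starts exactly when S49 ends (back-to-back, no overlap).
S46 starts before S50 ends → S50 and S46 overlap.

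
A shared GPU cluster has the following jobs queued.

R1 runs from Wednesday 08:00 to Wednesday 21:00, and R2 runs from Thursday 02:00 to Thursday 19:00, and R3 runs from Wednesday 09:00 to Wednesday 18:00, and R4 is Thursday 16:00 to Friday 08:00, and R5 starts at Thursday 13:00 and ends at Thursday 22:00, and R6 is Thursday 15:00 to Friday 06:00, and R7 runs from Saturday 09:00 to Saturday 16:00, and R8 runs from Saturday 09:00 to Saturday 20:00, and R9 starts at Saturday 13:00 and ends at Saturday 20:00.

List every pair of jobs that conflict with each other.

Sorted by start: R1, R3, R2, R5, R6, R4, R7, R8, R9.
R3 starts before R1 ends → R1 and R3 overlap.
R2 starts after R1 ends; R1 is clear from here.
R2 starts after R3 ends; R3 is clear from here.
R5 starts before R2 ends → R2 and R5 overlap.
R6 starts before R2 ends → R2 and R6 overlap.
R4 starts before R2 ends → R2 and R4 overlap.
R7 starts after R2 ends; R2 is clear from here.
R6 starts before R5 ends → R5 and R6 overlap.
R4 starts before R5 ends → R5 and R4 overlap.
R7 starts after R5 ends; R5 is clear from here.
R4 starts before R6 ends → R6 and R4 overlap.
R7 starts after R6 ends; R6 is clear from here.
R7 starts after R4 ends; R4 is clear from here.
R8 starts before R7 ends → R7 and R8 overlap.
R9 starts before R7 ends → R7 and R9 overlap.
R9 starts before R8 ends → R8 and R9 overlap.

R1 & R3, R2 & R4, R2 & R5, R2 & R6, R4 & R5, R4 & R6, R5 & R6, R7 & R8, R7 & R9, R8 & R9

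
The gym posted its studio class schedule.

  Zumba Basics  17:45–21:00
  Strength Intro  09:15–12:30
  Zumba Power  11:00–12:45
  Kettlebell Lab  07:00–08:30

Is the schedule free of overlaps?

No

Check each pair: they overlap iff neither finishes before the other starts.
Sorted by start: Kettlebell Lab, Strength Intro, Zumba Power, Zumba Basics.
Strength Intro starts after Kettlebell Lab ends, so nothing later overlaps Kettlebell Lab either.
Zumba Power starts before Strength Intro ends → Strength Intro and Zumba Power overlap.
That's a conflict, so the schedule is not conflict-free.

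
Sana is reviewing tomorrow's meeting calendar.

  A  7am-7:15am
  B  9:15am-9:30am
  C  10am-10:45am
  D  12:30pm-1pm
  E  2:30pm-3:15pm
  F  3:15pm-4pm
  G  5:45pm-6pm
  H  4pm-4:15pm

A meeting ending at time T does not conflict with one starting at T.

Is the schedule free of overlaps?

Yes

Sorted by start: A, B, C, D, E, F, H, G.
B starts after A ends, so A has no further overlaps.
C starts after B ends, so B has no further overlaps.
D starts after C ends, so C has no further overlaps.
E starts after D ends, so D has no further overlaps.
F starts exactly when E ends (back-to-back, no overlap), so E has no further overlaps.
H starts exactly when F ends (back-to-back, no overlap), so F has no further overlaps.
G starts after H ends.
Every pair is clear; the schedule has no overlaps.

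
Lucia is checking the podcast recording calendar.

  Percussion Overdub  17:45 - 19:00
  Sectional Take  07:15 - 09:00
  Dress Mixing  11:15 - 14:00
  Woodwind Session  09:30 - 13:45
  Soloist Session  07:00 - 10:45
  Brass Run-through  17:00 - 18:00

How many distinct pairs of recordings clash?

Sorted by start: Soloist Session, Sectional Take, Woodwind Session, Dress Mixing, Brass Run-through, Percussion Overdub.
Sectional Take starts before Soloist Session ends → Soloist Session and Sectional Take overlap.
Woodwind Session starts before Soloist Session ends → Soloist Session and Woodwind Session overlap.
Dress Mixing starts after Soloist Session ends, so nothing later overlaps Soloist Session either.
Woodwind Session starts after Sectional Take ends, so nothing later overlaps Sectional Take either.
Dress Mixing starts before Woodwind Session ends → Woodwind Session and Dress Mixing overlap.
Brass Run-through starts after Woodwind Session ends, so nothing later overlaps Woodwind Session either.
Brass Run-through starts after Dress Mixing ends, so nothing later overlaps Dress Mixing either.
Percussion Overdub starts before Brass Run-through ends → Brass Run-through and Percussion Overdub overlap.
Overlapping pairs: Brass Run-through & Percussion Overdub, Dress Mixing & Woodwind Session, Sectional Take & Soloist Session, Soloist Session & Woodwind Session — 4 in total.

4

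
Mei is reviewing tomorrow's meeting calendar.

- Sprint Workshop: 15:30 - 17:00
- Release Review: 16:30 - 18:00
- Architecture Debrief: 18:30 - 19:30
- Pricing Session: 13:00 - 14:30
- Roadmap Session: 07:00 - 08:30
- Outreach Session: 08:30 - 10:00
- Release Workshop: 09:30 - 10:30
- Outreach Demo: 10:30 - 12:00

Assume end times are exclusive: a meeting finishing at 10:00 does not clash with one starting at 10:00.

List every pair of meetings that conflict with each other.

Outreach Session & Release Workshop, Release Review & Sprint Workshop

Sorted by start: Roadmap Session, Outreach Session, Release Workshop, Outreach Demo, Pricing Session, Sprint Workshop, Release Review, Architecture Debrief.
Outreach Session starts exactly when Roadmap Session ends (back-to-back, no overlap), so nothing later overlaps Roadmap Session either.
Release Workshop starts before Outreach Session ends → Outreach Session and Release Workshop overlap.
Outreach Demo starts after Outreach Session ends, so nothing later overlaps Outreach Session either.
Outreach Demo starts exactly when Release Workshop ends (back-to-back, no overlap), so nothing later overlaps Release Workshop either.
Pricing Session starts after Outreach Demo ends, so nothing later overlaps Outreach Demo either.
Sprint Workshop starts after Pricing Session ends, so nothing later overlaps Pricing Session either.
Release Review starts before Sprint Workshop ends → Sprint Workshop and Release Review overlap.
Architecture Debrief starts after Sprint Workshop ends.
Architecture Debrief starts after Release Review ends.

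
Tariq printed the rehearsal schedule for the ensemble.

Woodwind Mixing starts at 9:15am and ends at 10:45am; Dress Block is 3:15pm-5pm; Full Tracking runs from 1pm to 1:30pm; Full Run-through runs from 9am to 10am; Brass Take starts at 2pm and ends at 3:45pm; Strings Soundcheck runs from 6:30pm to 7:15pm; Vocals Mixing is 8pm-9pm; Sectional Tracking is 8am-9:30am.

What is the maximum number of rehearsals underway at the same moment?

3

Sweep the timeline, counting +1 at each start and −1 at each end (ends before starts at a tie):
8am start Sectional Tracking → 1
9am start Full Run-through → 2
9:15am start Woodwind Mixing → 3
9:30am end Sectional Tracking → 2
10am end Full Run-through → 1
10:45am end Woodwind Mixing → 0
1pm start Full Tracking → 1
1:30pm end Full Tracking → 0
2pm start Brass Take → 1
3:15pm start Dress Block → 2
3:45pm end Brass Take → 1
5pm end Dress Block → 0
6:30pm start Strings Soundcheck → 1
7:15pm end Strings Soundcheck → 0
8pm start Vocals Mixing → 1
9pm end Vocals Mixing → 0
Peak is 3, at 9:15am (Full Run-through, Sectional Tracking, Woodwind Mixing).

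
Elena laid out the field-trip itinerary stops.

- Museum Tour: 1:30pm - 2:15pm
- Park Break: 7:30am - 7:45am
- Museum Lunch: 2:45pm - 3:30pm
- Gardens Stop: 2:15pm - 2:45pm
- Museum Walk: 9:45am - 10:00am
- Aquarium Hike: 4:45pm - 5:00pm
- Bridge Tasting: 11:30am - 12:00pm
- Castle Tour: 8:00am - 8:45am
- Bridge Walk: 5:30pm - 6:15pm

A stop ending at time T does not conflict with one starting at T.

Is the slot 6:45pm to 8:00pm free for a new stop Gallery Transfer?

Park Break: ends 7:45am at or before Gallery Transfer starts 6:45pm → clear.
Castle Tour: ends 8:45am at or before Gallery Transfer starts 6:45pm → clear.
Museum Walk: ends 10:00am at or before Gallery Transfer starts 6:45pm → clear.
Bridge Tasting: ends 12:00pm at or before Gallery Transfer starts 6:45pm → clear.
Museum Tour: ends 2:15pm at or before Gallery Transfer starts 6:45pm → clear.
Gardens Stop: ends 2:45pm at or before Gallery Transfer starts 6:45pm → clear.
Museum Lunch: ends 3:30pm at or before Gallery Transfer starts 6:45pm → clear.
Aquarium Hike: ends 5:00pm at or before Gallery Transfer starts 6:45pm → clear.
Bridge Walk: ends 6:15pm at or before Gallery Transfer starts 6:45pm → clear.

Yes — the slot is free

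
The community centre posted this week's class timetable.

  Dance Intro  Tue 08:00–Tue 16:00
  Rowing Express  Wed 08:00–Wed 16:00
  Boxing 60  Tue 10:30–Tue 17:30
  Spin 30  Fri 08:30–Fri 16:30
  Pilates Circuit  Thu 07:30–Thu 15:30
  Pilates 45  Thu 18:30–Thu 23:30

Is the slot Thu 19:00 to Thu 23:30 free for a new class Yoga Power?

Dance Intro: ends Tue 16:00 at or before Yoga Power starts Thu 19:00 → clear.
Boxing 60: ends Tue 17:30 at or before Yoga Power starts Thu 19:00 → clear.
Rowing Express: ends Wed 16:00 at or before Yoga Power starts Thu 19:00 → clear.
Pilates Circuit: ends Thu 15:30 at or before Yoga Power starts Thu 19:00 → clear.
Pilates 45: starts Thu 18:30 before Yoga Power ends Thu 23:30, and ends Thu 23:30 after Yoga Power starts Thu 19:00 → overlap.
Spin 30: starts Fri 08:30 at or after Yoga Power ends Thu 23:30 → clear.
Yoga Power overlaps Pilates 45.

No — it overlaps Pilates 45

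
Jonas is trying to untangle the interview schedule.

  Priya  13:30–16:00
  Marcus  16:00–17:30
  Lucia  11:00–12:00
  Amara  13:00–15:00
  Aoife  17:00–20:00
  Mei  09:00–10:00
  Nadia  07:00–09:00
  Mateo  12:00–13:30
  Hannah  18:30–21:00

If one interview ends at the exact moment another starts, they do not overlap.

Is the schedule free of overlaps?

No

Sorted by start: Nadia, Mei, Lucia, Mateo, Amara, Priya, Marcus, Aoife, Hannah.
Mei starts exactly when Nadia ends (back-to-back, no overlap), so nothing later overlaps Nadia either.
Lucia starts after Mei ends, so nothing later overlaps Mei either.
Mateo starts exactly when Lucia ends (back-to-back, no overlap), so nothing later overlaps Lucia either.
Amara starts before Mateo ends → Mateo and Amara overlap.
That's a conflict, so the schedule is not conflict-free.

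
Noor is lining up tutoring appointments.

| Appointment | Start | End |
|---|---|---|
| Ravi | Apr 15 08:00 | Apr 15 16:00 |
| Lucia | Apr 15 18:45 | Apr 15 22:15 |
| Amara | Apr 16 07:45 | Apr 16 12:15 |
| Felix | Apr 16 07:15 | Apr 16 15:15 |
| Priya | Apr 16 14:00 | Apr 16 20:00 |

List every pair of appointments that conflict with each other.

Sorted by start: Ravi, Lucia, Felix, Amara, Priya.
Lucia starts after Ravi ends, so nothing later overlaps Ravi either.
Felix starts after Lucia ends, so nothing later overlaps Lucia either.
Amara starts before Felix ends → Felix and Amara overlap.
Priya starts before Felix ends → Felix and Priya overlap.
Priya starts after Amara ends.

Amara & Felix, Felix & Priya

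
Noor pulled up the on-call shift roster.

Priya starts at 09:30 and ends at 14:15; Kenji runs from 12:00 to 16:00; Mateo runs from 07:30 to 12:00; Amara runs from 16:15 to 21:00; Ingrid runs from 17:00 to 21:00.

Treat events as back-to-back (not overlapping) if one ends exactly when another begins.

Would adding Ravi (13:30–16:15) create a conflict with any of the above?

Yes — it overlaps Kenji, Priya

Mateo: ends 12:00 at or before Ravi starts 13:30 → clear.
Priya: starts 09:30 before Ravi ends 16:15, and ends 14:15 after Ravi starts 13:30 → overlap.
Kenji: starts 12:00 before Ravi ends 16:15, and ends 16:00 after Ravi starts 13:30 → overlap.
Amara: starts 16:15 at or after Ravi ends 16:15 → clear.
Ingrid: starts 17:00 at or after Ravi ends 16:15 → clear.
Ravi overlaps Priya, Kenji.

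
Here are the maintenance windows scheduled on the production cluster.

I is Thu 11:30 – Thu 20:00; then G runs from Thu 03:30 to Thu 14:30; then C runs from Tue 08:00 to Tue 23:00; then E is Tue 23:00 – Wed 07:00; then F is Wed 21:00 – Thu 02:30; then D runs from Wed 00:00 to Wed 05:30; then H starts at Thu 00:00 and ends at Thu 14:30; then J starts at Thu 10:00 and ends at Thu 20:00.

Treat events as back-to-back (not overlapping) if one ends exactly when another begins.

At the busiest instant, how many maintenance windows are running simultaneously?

4

Sort all start/end points and keep a running count:
Tue 08:00 start C → 1
Tue 23:00 end C → 0
Tue 23:00 start E → 1
Wed 00:00 start D → 2
Wed 05:30 end D → 1
Wed 07:00 end E → 0
Wed 21:00 start F → 1
Thu 00:00 start H → 2
Thu 02:30 end F → 1
Thu 03:30 start G → 2
Thu 10:00 start J → 3
Thu 11:30 start I → 4
Thu 14:30 end G → 3
Thu 14:30 end H → 2
Thu 20:00 end I → 1
Thu 20:00 end J → 0
Peak is 4, at Thu 11:30 (G, H, I, J).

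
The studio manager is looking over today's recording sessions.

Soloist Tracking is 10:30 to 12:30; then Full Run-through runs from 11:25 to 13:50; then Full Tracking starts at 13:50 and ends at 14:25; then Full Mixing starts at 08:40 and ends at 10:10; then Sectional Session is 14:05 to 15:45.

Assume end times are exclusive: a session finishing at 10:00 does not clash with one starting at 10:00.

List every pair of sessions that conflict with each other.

Sorted by start: Full Mixing, Soloist Tracking, Full Run-through, Full Tracking, Sectional Session.
Soloist Tracking starts after Full Mixing ends, so nothing later overlaps Full Mixing either.
Full Run-through starts before Soloist Tracking ends → Soloist Tracking and Full Run-through overlap.
Full Tracking starts after Soloist Tracking ends, so nothing later overlaps Soloist Tracking either.
Full Tracking starts exactly when Full Run-through ends (back-to-back, no overlap), so nothing later overlaps Full Run-through either.
Sectional Session starts before Full Tracking ends → Full Tracking and Sectional Session overlap.

Full Run-through & Soloist Tracking, Full Tracking & Sectional Session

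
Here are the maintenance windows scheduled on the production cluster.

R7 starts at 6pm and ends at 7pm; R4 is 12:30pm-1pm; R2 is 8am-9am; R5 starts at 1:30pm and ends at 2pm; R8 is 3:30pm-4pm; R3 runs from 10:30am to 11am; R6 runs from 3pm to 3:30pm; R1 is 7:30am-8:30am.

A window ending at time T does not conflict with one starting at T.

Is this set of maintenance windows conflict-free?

No

Sorted by start: R1, R2, R3, R4, R5, R6, R8, R7.
R2 starts before R1 ends → R1 and R2 overlap.
That's a conflict, so the schedule is not conflict-free.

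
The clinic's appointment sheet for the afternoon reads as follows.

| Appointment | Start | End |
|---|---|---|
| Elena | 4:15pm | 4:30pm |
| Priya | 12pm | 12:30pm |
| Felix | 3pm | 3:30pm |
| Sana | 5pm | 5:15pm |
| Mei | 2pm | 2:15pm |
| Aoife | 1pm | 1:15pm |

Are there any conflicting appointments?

No

Sorted by start: Priya, Aoife, Mei, Felix, Elena, Sana.
Aoife starts after Priya ends — done with Priya.
Mei starts after Aoife ends — done with Aoife.
Felix starts after Mei ends — done with Mei.
Elena starts after Felix ends — done with Felix.
Sana starts after Elena ends.
Every pair is clear; the schedule has no overlaps.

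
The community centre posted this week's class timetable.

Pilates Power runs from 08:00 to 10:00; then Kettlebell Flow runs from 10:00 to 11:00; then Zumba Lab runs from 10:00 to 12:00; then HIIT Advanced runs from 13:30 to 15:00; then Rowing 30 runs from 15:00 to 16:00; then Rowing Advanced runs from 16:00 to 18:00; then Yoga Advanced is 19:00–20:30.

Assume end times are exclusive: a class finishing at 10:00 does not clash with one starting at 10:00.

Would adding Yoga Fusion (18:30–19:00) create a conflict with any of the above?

No — it doesn't clash with anything

Pilates Power: ends 10:00 at or before Yoga Fusion starts 18:30 → clear.
Kettlebell Flow: ends 11:00 at or before Yoga Fusion starts 18:30 → clear.
Zumba Lab: ends 12:00 at or before Yoga Fusion starts 18:30 → clear.
HIIT Advanced: ends 15:00 at or before Yoga Fusion starts 18:30 → clear.
Rowing 30: ends 16:00 at or before Yoga Fusion starts 18:30 → clear.
Rowing Advanced: ends 18:00 at or before Yoga Fusion starts 18:30 → clear.
Yoga Advanced: starts 19:00 at or after Yoga Fusion ends 19:00 → clear.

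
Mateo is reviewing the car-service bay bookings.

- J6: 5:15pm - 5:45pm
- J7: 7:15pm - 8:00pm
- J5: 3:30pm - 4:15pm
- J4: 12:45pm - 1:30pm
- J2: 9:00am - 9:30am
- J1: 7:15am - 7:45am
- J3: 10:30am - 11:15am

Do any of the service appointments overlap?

No

Sorted by start: J1, J2, J3, J4, J5, J6, J7.
J2 starts after J1 ends — done with J1.
J3 starts after J2 ends — done with J2.
J4 starts after J3 ends — done with J3.
J5 starts after J4 ends — done with J4.
J6 starts after J5 ends — done with J5.
J7 starts after J6 ends.
Every pair is clear; the schedule has no overlaps.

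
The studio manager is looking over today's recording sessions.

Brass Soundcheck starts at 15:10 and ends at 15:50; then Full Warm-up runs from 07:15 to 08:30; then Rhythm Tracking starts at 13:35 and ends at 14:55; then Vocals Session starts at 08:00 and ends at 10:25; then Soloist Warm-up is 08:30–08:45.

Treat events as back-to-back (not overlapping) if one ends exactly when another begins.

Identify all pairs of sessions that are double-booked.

Sorted by start: Full Warm-up, Vocals Session, Soloist Warm-up, Rhythm Tracking, Brass Soundcheck.
Vocals Session starts before Full Warm-up ends → Full Warm-up and Vocals Session overlap.
Soloist Warm-up starts exactly when Full Warm-up ends (back-to-back, no overlap); Full Warm-up is clear from here.
Soloist Warm-up starts before Vocals Session ends → Vocals Session and Soloist Warm-up overlap.
Rhythm Tracking starts after Vocals Session ends; Vocals Session is clear from here.
Rhythm Tracking starts after Soloist Warm-up ends; Soloist Warm-up is clear from here.
Brass Soundcheck starts after Rhythm Tracking ends.

Full Warm-up & Vocals Session, Soloist Warm-up & Vocals Session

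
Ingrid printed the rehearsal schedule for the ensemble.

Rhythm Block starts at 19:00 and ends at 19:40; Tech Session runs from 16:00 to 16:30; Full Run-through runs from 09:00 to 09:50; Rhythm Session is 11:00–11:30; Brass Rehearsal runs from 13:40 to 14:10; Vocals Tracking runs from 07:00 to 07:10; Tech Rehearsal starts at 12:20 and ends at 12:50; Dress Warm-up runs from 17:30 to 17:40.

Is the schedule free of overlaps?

Two intervals overlap when each starts before the other ends.
Sorted by start: Vocals Tracking, Full Run-through, Rhythm Session, Tech Rehearsal, Brass Rehearsal, Tech Session, Dress Warm-up, Rhythm Block.
Full Run-through starts after Vocals Tracking ends; Vocals Tracking is clear from here.
Rhythm Session starts after Full Run-through ends; Full Run-through is clear from here.
Tech Rehearsal starts after Rhythm Session ends; Rhythm Session is clear from here.
Brass Rehearsal starts after Tech Rehearsal ends; Tech Rehearsal is clear from here.
Tech Session starts after Brass Rehearsal ends; Brass Rehearsal is clear from here.
Dress Warm-up starts after Tech Session ends; Tech Session is clear from here.
Rhythm Block starts after Dress Warm-up ends.
Every pair is clear; the schedule has no overlaps.

Yes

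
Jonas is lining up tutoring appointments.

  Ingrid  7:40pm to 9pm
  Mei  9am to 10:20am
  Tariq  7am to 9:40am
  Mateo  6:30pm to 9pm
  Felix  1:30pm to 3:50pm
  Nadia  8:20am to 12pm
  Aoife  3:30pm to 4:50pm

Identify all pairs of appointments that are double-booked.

Sorted by start: Tariq, Nadia, Mei, Felix, Aoife, Mateo, Ingrid.
Nadia starts before Tariq ends → Tariq and Nadia overlap.
Mei starts before Tariq ends → Tariq and Mei overlap.
Felix starts after Tariq ends, so Tariq has no further overlaps.
Mei starts before Nadia ends → Nadia and Mei overlap.
Felix starts after Nadia ends, so Nadia has no further overlaps.
Felix starts after Mei ends, so Mei has no further overlaps.
Aoife starts before Felix ends → Felix and Aoife overlap.
Mateo starts after Felix ends, so Felix has no further overlaps.
Mateo starts after Aoife ends, so Aoife has no further overlaps.
Ingrid starts before Mateo ends → Mateo and Ingrid overlap.

Aoife & Felix, Ingrid & Mateo, Mei & Nadia, Mei & Tariq, Nadia & Tariq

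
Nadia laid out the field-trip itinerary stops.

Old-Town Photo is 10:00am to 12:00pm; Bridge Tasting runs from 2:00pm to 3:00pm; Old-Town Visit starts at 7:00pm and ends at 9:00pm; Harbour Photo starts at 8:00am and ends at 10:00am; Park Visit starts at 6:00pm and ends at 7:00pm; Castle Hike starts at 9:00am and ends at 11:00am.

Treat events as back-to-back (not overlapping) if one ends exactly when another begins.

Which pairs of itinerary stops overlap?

Castle Hike & Harbour Photo, Castle Hike & Old-Town Photo

Sorted by start: Harbour Photo, Castle Hike, Old-Town Photo, Bridge Tasting, Park Visit, Old-Town Visit.
Castle Hike starts before Harbour Photo ends → Harbour Photo and Castle Hike overlap.
Old-Town Photo starts exactly when Harbour Photo ends (back-to-back, no overlap), so Harbour Photo has no further overlaps.
Old-Town Photo starts before Castle Hike ends → Castle Hike and Old-Town Photo overlap.
Bridge Tasting starts after Castle Hike ends, so Castle Hike has no further overlaps.
Bridge Tasting starts after Old-Town Photo ends, so Old-Town Photo has no further overlaps.
Park Visit starts after Bridge Tasting ends, so Bridge Tasting has no further overlaps.
Old-Town Visit starts exactly when Park Visit ends (back-to-back, no overlap).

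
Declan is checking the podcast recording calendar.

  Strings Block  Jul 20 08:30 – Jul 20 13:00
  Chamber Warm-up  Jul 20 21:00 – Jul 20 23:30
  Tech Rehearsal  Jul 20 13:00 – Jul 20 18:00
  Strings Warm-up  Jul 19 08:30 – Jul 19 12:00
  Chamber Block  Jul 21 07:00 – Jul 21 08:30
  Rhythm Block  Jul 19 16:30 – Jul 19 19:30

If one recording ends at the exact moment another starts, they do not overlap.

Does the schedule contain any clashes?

No

Two intervals overlap when each starts before the other ends.
Sorted by start: Strings Warm-up, Rhythm Block, Strings Block, Tech Rehearsal, Chamber Warm-up, Chamber Block.
Rhythm Block starts after Strings Warm-up ends; Strings Warm-up is clear from here.
Strings Block starts after Rhythm Block ends; Rhythm Block is clear from here.
Tech Rehearsal starts exactly when Strings Block ends (back-to-back, no overlap); Strings Block is clear from here.
Chamber Warm-up starts after Tech Rehearsal ends; Tech Rehearsal is clear from here.
Chamber Block starts after Chamber Warm-up ends.
Every pair is clear; the schedule has no overlaps.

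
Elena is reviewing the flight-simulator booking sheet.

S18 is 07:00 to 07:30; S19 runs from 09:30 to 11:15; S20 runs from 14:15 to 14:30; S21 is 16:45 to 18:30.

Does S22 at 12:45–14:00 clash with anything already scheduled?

No — it doesn't clash with anything

S18: ends 07:30 at or before S22 starts 12:45 → clear.
S19: ends 11:15 at or before S22 starts 12:45 → clear.
S20: starts 14:15 at or after S22 ends 14:00 → clear.
S21: starts 16:45 at or after S22 ends 14:00 → clear.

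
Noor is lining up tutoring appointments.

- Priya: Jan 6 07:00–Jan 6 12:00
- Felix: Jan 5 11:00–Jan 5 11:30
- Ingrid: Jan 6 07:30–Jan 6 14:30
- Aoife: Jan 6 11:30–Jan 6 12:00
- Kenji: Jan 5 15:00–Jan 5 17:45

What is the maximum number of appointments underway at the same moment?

Sweep the timeline, counting +1 at each start and −1 at each end (ends before starts at a tie):
Jan 5 11:00 start Felix → 1
Jan 5 11:30 end Felix → 0
Jan 5 15:00 start Kenji → 1
Jan 5 17:45 end Kenji → 0
Jan 6 07:00 start Priya → 1
Jan 6 07:30 start Ingrid → 2
Jan 6 11:30 start Aoife → 3
Jan 6 12:00 end Aoife → 2
Jan 6 12:00 end Priya → 1
Jan 6 14:30 end Ingrid → 0
Peak is 3, at Jan 6 11:30 (Aoife, Ingrid, Priya).

3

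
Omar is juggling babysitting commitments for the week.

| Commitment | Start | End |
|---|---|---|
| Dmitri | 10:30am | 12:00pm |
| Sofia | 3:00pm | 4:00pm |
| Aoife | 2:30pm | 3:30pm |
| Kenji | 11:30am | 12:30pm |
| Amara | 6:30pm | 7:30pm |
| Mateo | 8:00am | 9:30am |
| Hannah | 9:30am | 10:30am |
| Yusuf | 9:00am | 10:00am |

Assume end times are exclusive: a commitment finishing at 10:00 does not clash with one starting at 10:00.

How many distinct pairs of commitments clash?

Two intervals overlap when each starts before the other ends.
Sorted by start: Mateo, Yusuf, Hannah, Dmitri, Kenji, Aoife, Sofia, Amara.
Yusuf starts before Mateo ends → Mateo and Yusuf overlap.
Hannah starts exactly when Mateo ends (back-to-back, no overlap), so nothing later overlaps Mateo either.
Hannah starts before Yusuf ends → Yusuf and Hannah overlap.
Dmitri starts after Yusuf ends, so nothing later overlaps Yusuf either.
Dmitri starts exactly when Hannah ends (back-to-back, no overlap), so nothing later overlaps Hannah either.
Kenji starts before Dmitri ends → Dmitri and Kenji overlap.
Aoife starts after Dmitri ends, so nothing later overlaps Dmitri either.
Aoife starts after Kenji ends, so nothing later overlaps Kenji either.
Sofia starts before Aoife ends → Aoife and Sofia overlap.
Amara starts after Aoife ends.
Amara starts after Sofia ends.
Overlapping pairs: Aoife & Sofia, Dmitri & Kenji, Hannah & Yusuf, Mateo & Yusuf — 4 in total.

4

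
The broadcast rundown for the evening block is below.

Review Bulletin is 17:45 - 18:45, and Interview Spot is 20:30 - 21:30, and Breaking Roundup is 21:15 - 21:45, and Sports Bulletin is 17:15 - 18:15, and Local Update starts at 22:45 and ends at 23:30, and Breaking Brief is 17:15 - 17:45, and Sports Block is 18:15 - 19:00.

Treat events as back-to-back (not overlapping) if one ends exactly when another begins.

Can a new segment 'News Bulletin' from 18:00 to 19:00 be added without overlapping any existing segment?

No — it overlaps Review Bulletin, Sports Block, Sports Bulletin

Sports Bulletin: starts 17:15 before News Bulletin ends 19:00, and ends 18:15 after News Bulletin starts 18:00 → overlap.
Breaking Brief: ends 17:45 at or before News Bulletin starts 18:00 → clear.
Review Bulletin: starts 17:45 before News Bulletin ends 19:00, and ends 18:45 after News Bulletin starts 18:00 → overlap.
Sports Block: starts 18:15 before News Bulletin ends 19:00, and ends 19:00 after News Bulletin starts 18:00 → overlap.
Interview Spot: starts 20:30 at or after News Bulletin ends 19:00 → clear.
Breaking Roundup: starts 21:15 at or after News Bulletin ends 19:00 → clear.
Local Update: starts 22:45 at or after News Bulletin ends 19:00 → clear.
News Bulletin overlaps Sports Bulletin, Sports Block, Review Bulletin.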